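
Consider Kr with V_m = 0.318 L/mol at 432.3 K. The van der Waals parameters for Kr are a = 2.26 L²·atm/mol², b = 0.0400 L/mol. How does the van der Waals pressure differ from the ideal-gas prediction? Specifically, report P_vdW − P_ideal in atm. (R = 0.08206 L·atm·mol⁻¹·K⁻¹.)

ΔP ≈ -6.30 atm

Ideal: P_ideal = RT/V_m = (0.08206)(432.3)/0.318 = 111.555 atm
vdW: P = RT/(V_m − b) − a/V_m² = 35.4745/0.278000 − 2.26/0.101124 = 127.606 − 22.3488 = 105.257 atm
ΔP = 105.257 − 111.555 = -6.30 atm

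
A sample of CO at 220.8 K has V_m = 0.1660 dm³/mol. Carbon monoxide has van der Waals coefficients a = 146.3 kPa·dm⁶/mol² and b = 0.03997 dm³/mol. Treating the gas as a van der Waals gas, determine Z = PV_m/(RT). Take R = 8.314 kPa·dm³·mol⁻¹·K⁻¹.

P = RT/(V_m − b) − a/V_m² = (8.314)(220.8)/(0.1660 − 0.03997) − 146.3/(0.1660)²
  = 1835.7/0.12603 − 5309.2 = 14566 − 5309.2 = 9257 kPa
Z = PV_m/(RT) = (9257)(0.1660)/((8.314)(220.8)) = 1536.7/1835.7 = 0.8371

Z ≈ 0.8371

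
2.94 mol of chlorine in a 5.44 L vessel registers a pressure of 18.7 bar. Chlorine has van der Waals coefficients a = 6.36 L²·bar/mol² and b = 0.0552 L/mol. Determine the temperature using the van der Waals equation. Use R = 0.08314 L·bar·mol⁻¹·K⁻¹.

T = (P + a n²/V²)(V − nb)/(nR)
P + a n²/V² = 18.7 + (6.36)(2.94)²/(5.44)² = 20.558 bar
V − nb = 5.44 − (2.94)(0.0552) = 5.2777 L
T = (20.558)(5.2777)/((2.94)(0.08314)) = 443.9 K

T ≈ 443.9 K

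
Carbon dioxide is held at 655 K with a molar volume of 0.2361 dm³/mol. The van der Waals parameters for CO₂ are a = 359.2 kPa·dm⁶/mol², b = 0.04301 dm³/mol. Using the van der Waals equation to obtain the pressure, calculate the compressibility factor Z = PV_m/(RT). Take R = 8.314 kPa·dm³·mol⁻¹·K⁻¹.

Z ≈ 0.9434

P = RT/(V_m − b) − a/V_m² = (8.314)(655)/(0.2361 − 0.04301) − 359.2/(0.2361)²
  = 5445.7/0.19309 − 6443.8 = 28203 − 6443.8 = 21759 kPa
Z = PV_m/(RT) = (21759)(0.2361)/((8.314)(655)) = 5137.3/5445.7 = 0.9434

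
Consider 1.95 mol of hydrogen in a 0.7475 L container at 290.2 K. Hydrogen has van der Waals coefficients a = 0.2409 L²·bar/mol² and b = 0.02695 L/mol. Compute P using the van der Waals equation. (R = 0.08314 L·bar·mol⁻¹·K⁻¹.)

P = nRT/(V − nb) − a n²/V²
nRT/(V − nb) = (1.95)(0.08314)(290.2)/(0.7475 − 1.95×0.02695) = 47.048/0.69495 = 67.700 bar
a n²/V² = (0.2409)(1.95)²/(0.7475)² = 1.6394 bar
P = 67.700 − 1.6394 = 66.06 bar

P ≈ 66.06 bar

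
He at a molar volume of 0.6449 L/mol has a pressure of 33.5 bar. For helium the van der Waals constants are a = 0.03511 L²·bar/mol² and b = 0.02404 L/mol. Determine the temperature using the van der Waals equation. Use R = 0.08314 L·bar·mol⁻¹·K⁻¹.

T ≈ 250.8 K

T = (P + a/V_m²)(V_m − b)/R
P + a/V_m² = 33.5 + 0.03511/(0.6449)² = 33.584 bar
V_m − b = 0.6449 − 0.02404 = 0.62086 L/mol
T = (33.584)(0.62086)/0.08314 = 250.8 K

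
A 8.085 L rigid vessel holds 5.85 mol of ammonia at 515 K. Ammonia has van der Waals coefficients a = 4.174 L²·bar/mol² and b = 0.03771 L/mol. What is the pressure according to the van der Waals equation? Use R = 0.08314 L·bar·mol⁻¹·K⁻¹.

P = nRT/(V − nb) − a n²/V²
nRT/(V − nb) = (5.85)(0.08314)(515)/(8.085 − 5.85×0.03771) = 250.48/7.8644 = 31.850 bar
a n²/V² = (4.174)(5.85)²/(8.085)² = 2.1853 bar
P = 31.850 − 2.1853 = 29.66 bar

P ≈ 29.66 bar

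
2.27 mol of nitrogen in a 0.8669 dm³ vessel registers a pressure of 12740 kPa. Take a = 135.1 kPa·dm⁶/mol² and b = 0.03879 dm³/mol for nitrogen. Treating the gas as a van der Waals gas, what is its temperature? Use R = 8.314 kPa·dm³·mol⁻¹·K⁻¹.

T ≈ 564.0 K

T = (P + a n²/V²)(V − nb)/(nR)
P + a n²/V² = 12740 + (135.1)(2.27)²/(0.8669)² = 13666 kPa
V − nb = 0.8669 − (2.27)(0.03879) = 0.77885 dm³
T = (13666)(0.77885)/((2.27)(8.314)) = 564.0 K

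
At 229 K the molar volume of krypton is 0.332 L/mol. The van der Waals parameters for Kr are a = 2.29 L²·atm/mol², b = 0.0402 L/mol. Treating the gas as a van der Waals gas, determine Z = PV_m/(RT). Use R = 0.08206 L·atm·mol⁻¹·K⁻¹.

P = RT/(V_m − b) − a/V_m² = (0.08206)(229)/(0.332 − 0.0402) − 2.29/(0.332)²
  = 18.792/0.29180 − 20.776 = 64.400 − 20.776 = 43.624 atm
Z = PV_m/(RT) = (43.624)(0.332)/((0.08206)(229)) = 14.483/18.792 = 0.7707

Z ≈ 0.7707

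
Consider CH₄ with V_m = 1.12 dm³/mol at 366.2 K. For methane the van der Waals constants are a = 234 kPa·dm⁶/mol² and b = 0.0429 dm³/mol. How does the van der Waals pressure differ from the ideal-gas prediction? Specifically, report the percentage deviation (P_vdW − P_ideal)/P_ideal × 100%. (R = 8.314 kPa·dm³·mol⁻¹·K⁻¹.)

-2.88 %

Ideal: P_ideal = RT/V_m = (8.314)(366.2)/1.12 = 2718.38 kPa
vdW: P = RT/(V_m − b) − a/V_m² = 3044.59/1.07710 − 234/1.25440 = 2826.65 − 186.543 = 2640.11 kPa
% deviation = (2640.11 − 2718.38)/2718.38 × 100% = -2.88%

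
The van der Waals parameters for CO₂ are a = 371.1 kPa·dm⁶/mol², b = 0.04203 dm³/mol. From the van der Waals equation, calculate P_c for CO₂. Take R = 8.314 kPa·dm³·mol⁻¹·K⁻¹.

P_c ≈ 7781 kPa

For a van der Waals gas, P_c = a/(27b²).
P_c = 371.1/(27×(0.04203)²) = 371.1/0.047696 = 7781 kPa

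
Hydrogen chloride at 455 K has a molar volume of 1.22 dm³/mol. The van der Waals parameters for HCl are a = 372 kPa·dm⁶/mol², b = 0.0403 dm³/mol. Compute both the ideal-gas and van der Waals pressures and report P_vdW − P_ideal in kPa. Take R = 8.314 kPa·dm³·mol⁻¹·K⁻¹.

Ideal: P_ideal = RT/V_m = (8.314)(455)/1.22 = 3100.71 kPa
vdW: P = RT/(V_m − b) − a/V_m² = 3782.87/1.17970 − 372/1.48840 = 3206.64 − 249.933 = 2956.71 kPa
ΔP = 2956.71 − 3100.71 = -144.0 kPa

ΔP ≈ -144.0 kPa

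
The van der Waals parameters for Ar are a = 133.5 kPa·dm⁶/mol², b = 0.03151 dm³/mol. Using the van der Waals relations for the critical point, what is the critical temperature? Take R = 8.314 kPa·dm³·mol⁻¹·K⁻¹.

For a van der Waals gas, T_c = 8a/(27Rb).
T_c = 8×133.5/(27×8.314×0.03151) = 1068.0/7.0733 = 151.0 K

T_c ≈ 151.0 K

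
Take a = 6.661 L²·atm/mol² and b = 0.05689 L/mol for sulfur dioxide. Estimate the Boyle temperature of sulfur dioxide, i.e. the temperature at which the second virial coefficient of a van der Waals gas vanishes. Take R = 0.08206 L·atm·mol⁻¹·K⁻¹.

T_B ≈ 1427 K

For a van der Waals gas the second virial coefficient B₂ = b − a/(RT) vanishes at T_B = a/(Rb).
T_B = 6.661/(0.08206×0.05689) = 6.661/0.0046684 = 1427 K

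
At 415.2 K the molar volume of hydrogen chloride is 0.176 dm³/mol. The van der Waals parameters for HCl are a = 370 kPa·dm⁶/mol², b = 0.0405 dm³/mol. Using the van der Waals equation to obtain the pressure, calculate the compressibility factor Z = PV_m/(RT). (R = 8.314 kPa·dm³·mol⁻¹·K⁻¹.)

P = RT/(V_m − b) − a/V_m² = (8.314)(415.2)/(0.176 − 0.0405) − 370/(0.176)²
  = 3452.0/0.13550 − 11945 = 25476 − 11945 = 13531 kPa
Z = PV_m/(RT) = (13531)(0.176)/((8.314)(415.2)) = 2381.5/3452.0 = 0.6899

Z ≈ 0.6899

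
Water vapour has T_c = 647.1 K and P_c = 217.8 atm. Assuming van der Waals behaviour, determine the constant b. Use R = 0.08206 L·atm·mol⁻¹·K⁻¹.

From T_c = 8a/(27Rb) and P_c = a/(27b²): b = R T_c/(8 P_c).
b = (0.08206)(647.1)/(8×217.8) = 53.101/1742.4 = 0.03048 L/mol

b ≈ 0.03048 L/mol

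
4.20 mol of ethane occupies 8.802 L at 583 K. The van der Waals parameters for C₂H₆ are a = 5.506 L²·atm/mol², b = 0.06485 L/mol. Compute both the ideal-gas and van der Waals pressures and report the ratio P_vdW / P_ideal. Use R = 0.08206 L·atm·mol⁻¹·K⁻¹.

P_vdW / P_ideal ≈ 0.9770

Ideal: P_ideal = nRT/V = (4.20)(0.08206)(583)/8.802 = 22.8280 atm
vdW: P = nRT/(V − nb) − a n²/V² = 200.932/8.52963 − 97.1258/77.4752 = 23.5569 − 1.25364 = 22.3033 atm
Ratio = 22.3033/22.8280 = 0.9770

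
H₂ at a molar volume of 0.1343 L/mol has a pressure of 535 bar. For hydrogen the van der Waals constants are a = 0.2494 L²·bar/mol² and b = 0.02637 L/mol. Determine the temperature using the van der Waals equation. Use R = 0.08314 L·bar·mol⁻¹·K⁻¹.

T ≈ 712.5 K

T = (P + a/V_m²)(V_m − b)/R
P + a/V_m² = 535 + 0.2494/(0.1343)² = 548.83 bar
V_m − b = 0.1343 − 0.02637 = 0.10793 L/mol
T = (548.83)(0.10793)/0.08314 = 712.5 K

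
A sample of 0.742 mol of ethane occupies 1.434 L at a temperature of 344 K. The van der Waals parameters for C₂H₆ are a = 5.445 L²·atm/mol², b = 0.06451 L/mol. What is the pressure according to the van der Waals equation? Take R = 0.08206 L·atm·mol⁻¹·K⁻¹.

P ≈ 13.65 atm

P = nRT/(V − nb) − a n²/V²
nRT/(V − nb) = (0.742)(0.08206)(344)/(1.434 − 0.742×0.06451) = 20.946/1.3861 = 15.111 atm
a n²/V² = (5.445)(0.742)²/(1.434)² = 1.4578 atm
P = 15.111 − 1.4578 = 13.65 atm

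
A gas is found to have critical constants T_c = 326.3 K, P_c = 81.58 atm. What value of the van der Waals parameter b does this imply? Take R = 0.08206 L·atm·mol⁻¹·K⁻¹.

From T_c = 8a/(27Rb) and P_c = a/(27b²): b = R T_c/(8 P_c).
b = (0.08206)(326.3)/(8×81.58) = 26.776/652.64 = 0.04103 L/mol

b ≈ 0.04103 L/mol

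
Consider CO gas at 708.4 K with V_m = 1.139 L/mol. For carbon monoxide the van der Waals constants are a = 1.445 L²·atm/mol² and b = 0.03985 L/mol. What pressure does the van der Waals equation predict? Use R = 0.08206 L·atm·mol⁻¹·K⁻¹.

P = RT/(V_m − b) − a/V_m²
RT/(V_m − b) = (0.08206)(708.4)/(1.139 − 0.03985) = 58.131/1.0992 = 52.885 atm
a/V_m² = 1.445/(1.139)² = 1.1138 atm
P = 52.885 − 1.1138 = 51.77 atm

P ≈ 51.77 atm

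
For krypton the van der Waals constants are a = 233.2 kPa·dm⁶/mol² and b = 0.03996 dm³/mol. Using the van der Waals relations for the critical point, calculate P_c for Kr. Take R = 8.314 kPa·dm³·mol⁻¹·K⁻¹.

P_c ≈ 5409 kPa

For a van der Waals gas, P_c = a/(27b²).
P_c = 233.2/(27×(0.03996)²) = 233.2/0.043114 = 5409 kPa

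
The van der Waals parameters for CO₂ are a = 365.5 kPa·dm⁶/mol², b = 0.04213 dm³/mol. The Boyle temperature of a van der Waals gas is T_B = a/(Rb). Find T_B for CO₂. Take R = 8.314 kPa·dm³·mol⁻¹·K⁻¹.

For a van der Waals gas the second virial coefficient B₂ = b − a/(RT) vanishes at T_B = a/(Rb).
T_B = 365.5/(8.314×0.04213) = 365.5/0.35027 = 1043 K

T_B ≈ 1043 K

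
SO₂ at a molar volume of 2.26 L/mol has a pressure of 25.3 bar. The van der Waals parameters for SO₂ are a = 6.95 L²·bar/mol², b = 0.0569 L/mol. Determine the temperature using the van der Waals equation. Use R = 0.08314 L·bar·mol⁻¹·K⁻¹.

T ≈ 706.5 K

T = (P + a/V_m²)(V_m − b)/R
P + a/V_m² = 25.3 + 6.95/(2.26)² = 26.661 bar
V_m − b = 2.26 − 0.0569 = 2.2031 L/mol
T = (26.661)(2.2031)/0.08314 = 706.5 K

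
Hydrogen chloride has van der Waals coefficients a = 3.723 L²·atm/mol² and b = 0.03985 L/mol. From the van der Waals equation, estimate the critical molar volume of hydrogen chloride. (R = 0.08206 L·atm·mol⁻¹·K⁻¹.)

For a van der Waals gas, V_m,c = 3b.
V_m,c = 3×0.03985 = 0.1196 L/mol

V_m,c ≈ 0.1196 L/mol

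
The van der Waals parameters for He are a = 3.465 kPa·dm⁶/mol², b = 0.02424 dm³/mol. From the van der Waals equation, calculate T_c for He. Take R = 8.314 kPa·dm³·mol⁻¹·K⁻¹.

For a van der Waals gas, T_c = 8a/(27Rb).
T_c = 8×3.465/(27×8.314×0.02424) = 27.720/5.4413 = 5.094 K

T_c ≈ 5.094 K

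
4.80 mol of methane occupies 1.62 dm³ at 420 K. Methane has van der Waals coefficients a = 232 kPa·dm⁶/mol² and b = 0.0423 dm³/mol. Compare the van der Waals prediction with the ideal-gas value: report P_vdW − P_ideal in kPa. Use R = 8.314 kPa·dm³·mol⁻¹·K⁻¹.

ΔP ≈ -554 kPa

Ideal: P_ideal = nRT/V = (4.80)(8.314)(420)/1.62 = 10346.3 kPa
vdW: P = nRT/(V − nb) − a n²/V² = 16761.0/1.41696 − 5345.28/2.62440 = 11828.8 − 2036.76 = 9792.0 kPa
ΔP = 9792.0 − 10346.3 = -554 kPa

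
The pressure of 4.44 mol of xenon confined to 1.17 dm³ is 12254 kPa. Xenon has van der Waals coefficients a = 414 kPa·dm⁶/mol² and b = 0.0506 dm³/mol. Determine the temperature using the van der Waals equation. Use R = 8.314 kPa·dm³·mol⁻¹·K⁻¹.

T ≈ 466.5 K

T = (P + a n²/V²)(V − nb)/(nR)
P + a n²/V² = 12254 + (414)(4.44)²/(1.17)² = 18216 kPa
V − nb = 1.17 − (4.44)(0.0506) = 0.94534 dm³
T = (18216)(0.94534)/((4.44)(8.314)) = 466.5 K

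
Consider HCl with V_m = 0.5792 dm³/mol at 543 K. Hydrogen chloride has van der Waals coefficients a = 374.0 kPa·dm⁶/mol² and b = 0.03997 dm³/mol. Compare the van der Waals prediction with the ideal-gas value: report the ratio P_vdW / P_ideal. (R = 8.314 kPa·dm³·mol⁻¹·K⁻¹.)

P_vdW / P_ideal ≈ 0.9311

Ideal: P_ideal = RT/V_m = (8.314)(543)/0.5792 = 7794.38 kPa
vdW: P = RT/(V_m − b) − a/V_m² = 4514.50/0.539230 − 374.0/0.335473 = 8372.12 − 1114.84 = 7257.28 kPa
Ratio = 7257.28/7794.38 = 0.9311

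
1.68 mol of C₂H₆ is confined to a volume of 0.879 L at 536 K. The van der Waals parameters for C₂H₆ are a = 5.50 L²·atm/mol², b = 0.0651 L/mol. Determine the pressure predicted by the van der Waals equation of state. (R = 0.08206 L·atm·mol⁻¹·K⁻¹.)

P ≈ 75.92 atm

P = nRT/(V − nb) − a n²/V²
nRT/(V − nb) = (1.68)(0.08206)(536)/(0.879 − 1.68×0.0651) = 73.893/0.76963 = 96.011 atm
a n²/V² = (5.50)(1.68)²/(0.879)² = 20.091 atm
P = 96.011 − 20.091 = 75.92 atm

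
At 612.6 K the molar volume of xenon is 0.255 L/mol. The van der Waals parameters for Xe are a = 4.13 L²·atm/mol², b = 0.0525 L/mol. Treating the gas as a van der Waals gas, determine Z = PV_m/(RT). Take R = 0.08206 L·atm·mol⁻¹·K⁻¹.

P = RT/(V_m − b) − a/V_m² = (0.08206)(612.6)/(0.255 − 0.0525) − 4.13/(0.255)²
  = 50.270/0.20250 − 63.514 = 248.25 − 63.514 = 184.74 atm
Z = PV_m/(RT) = (184.74)(0.255)/((0.08206)(612.6)) = 47.109/50.270 = 0.9371

Z ≈ 0.9371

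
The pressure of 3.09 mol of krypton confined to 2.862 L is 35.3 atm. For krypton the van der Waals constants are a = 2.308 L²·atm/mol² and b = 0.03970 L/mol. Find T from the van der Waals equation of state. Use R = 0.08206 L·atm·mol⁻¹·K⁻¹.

T ≈ 410.4 K

T = (P + a n²/V²)(V − nb)/(nR)
P + a n²/V² = 35.3 + (2.308)(3.09)²/(2.862)² = 37.990 atm
V − nb = 2.862 − (3.09)(0.03970) = 2.7393 L
T = (37.990)(2.7393)/((3.09)(0.08206)) = 410.4 K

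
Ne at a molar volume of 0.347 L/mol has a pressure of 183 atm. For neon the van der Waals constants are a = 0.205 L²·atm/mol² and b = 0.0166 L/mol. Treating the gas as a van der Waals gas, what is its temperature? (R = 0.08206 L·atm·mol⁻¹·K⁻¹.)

T = (P + a/V_m²)(V_m − b)/R
P + a/V_m² = 183 + 0.205/(0.347)² = 184.70 atm
V_m − b = 0.347 − 0.0166 = 0.33040 L/mol
T = (184.70)(0.33040)/0.08206 = 743.7 K

T ≈ 743.7 K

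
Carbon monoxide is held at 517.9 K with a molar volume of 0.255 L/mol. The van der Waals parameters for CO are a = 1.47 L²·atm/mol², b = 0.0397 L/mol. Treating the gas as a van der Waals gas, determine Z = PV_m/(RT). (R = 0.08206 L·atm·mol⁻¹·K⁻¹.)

P = RT/(V_m − b) − a/V_m² = (0.08206)(517.9)/(0.255 − 0.0397) − 1.47/(0.255)²
  = 42.499/0.21530 − 22.607 = 197.39 − 22.607 = 174.78 atm
Z = PV_m/(RT) = (174.78)(0.255)/((0.08206)(517.9)) = 44.569/42.499 = 1.049

Z ≈ 1.049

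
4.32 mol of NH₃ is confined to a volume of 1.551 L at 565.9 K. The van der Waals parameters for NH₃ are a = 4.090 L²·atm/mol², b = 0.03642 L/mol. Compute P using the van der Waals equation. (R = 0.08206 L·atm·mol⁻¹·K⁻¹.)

P = nRT/(V − nb) − a n²/V²
nRT/(V − nb) = (4.32)(0.08206)(565.9)/(1.551 − 4.32×0.03642) = 200.61/1.3937 = 143.94 atm
a n²/V² = (4.090)(4.32)²/(1.551)² = 31.730 atm
P = 143.94 − 31.730 = 112.2 atm

P ≈ 112.2 atm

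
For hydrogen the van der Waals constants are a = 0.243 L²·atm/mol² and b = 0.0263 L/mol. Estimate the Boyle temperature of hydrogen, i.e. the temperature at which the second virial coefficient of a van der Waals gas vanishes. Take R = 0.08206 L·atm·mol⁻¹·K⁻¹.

T_B ≈ 112.6 K

For a van der Waals gas the second virial coefficient B₂ = b − a/(RT) vanishes at T_B = a/(Rb).
T_B = 0.243/(0.08206×0.0263) = 0.243/0.0021582 = 112.6 K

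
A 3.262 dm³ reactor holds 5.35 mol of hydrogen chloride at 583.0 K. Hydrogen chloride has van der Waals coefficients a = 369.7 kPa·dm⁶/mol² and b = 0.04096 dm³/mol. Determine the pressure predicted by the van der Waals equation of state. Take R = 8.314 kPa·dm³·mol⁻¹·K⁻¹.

P = nRT/(V − nb) − a n²/V²
nRT/(V − nb) = (5.35)(8.314)(583.0)/(3.262 − 5.35×0.04096) = 25932/3.0429 = 8522.1 kPa
a n²/V² = (369.7)(5.35)²/(3.262)² = 994.46 kPa
P = 8522.1 − 994.46 = 7528 kPa

P ≈ 7528 kPa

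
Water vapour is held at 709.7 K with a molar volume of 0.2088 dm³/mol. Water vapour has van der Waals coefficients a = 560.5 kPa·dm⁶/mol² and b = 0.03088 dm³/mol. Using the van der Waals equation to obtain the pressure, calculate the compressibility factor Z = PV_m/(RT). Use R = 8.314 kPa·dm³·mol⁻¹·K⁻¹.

P = RT/(V_m − b) − a/V_m² = (8.314)(709.7)/(0.2088 − 0.03088) − 560.5/(0.2088)²
  = 5900.4/0.17792 − 12856 = 33163 − 12856 = 20307 kPa
Z = PV_m/(RT) = (20307)(0.2088)/((8.314)(709.7)) = 4240.1/5900.4 = 0.7186

Z ≈ 0.7186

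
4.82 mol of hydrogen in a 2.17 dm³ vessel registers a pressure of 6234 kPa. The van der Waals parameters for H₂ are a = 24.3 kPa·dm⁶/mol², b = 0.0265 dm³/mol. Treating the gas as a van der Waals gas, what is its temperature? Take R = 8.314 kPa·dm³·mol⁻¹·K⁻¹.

T = (P + a n²/V²)(V − nb)/(nR)
P + a n²/V² = 6234 + (24.3)(4.82)²/(2.17)² = 6353.9 kPa
V − nb = 2.17 − (4.82)(0.0265) = 2.0423 dm³
T = (6353.9)(2.0423)/((4.82)(8.314)) = 323.8 K

T ≈ 323.8 K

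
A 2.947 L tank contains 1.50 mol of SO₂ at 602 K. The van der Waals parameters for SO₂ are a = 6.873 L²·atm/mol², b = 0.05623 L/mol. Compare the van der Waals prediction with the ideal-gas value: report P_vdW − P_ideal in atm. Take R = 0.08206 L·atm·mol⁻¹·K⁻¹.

ΔP ≈ -1.040 atm

Ideal: P_ideal = nRT/V = (1.50)(0.08206)(602)/2.947 = 25.1443 atm
vdW: P = nRT/(V − nb) − a n²/V² = 74.1002/2.86266 − 15.4643/8.68481 = 25.8851 − 1.78061 = 24.1045 atm
ΔP = 24.1045 − 25.1443 = -1.040 atm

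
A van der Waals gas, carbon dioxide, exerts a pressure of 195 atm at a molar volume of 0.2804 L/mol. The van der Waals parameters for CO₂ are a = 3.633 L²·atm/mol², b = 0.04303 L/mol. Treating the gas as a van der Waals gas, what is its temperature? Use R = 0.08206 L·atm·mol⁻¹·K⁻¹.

T = (P + a/V_m²)(V_m − b)/R
P + a/V_m² = 195 + 3.633/(0.2804)² = 241.21 atm
V_m − b = 0.2804 − 0.04303 = 0.23737 L/mol
T = (241.21)(0.23737)/0.08206 = 697.7 K

T ≈ 697.7 K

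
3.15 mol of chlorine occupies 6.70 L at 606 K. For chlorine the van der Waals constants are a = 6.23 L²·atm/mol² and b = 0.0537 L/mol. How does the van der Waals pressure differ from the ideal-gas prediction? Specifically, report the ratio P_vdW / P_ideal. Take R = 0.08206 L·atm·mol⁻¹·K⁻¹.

Ideal: P_ideal = nRT/V = (3.15)(0.08206)(606)/6.70 = 23.3798 atm
vdW: P = nRT/(V − nb) − a n²/V² = 156.644/6.53085 − 61.8172/44.8900 = 23.9852 − 1.37708 = 22.6081 atm
Ratio = 22.6081/23.3798 = 0.9670

P_vdW / P_ideal ≈ 0.9670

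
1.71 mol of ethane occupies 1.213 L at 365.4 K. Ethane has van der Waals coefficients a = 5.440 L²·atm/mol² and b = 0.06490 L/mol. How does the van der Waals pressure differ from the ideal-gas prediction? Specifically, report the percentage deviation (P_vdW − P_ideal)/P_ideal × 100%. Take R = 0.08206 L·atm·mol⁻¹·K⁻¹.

-15.51 %

Ideal: P_ideal = nRT/V = (1.71)(0.08206)(365.4)/1.213 = 42.2703 atm
vdW: P = nRT/(V − nb) − a n²/V² = 51.2739/1.10202 − 15.9071/1.47137 = 46.5272 − 10.8111 = 35.7161 atm
% deviation = (35.7161 − 42.2703)/42.2703 × 100% = -15.51%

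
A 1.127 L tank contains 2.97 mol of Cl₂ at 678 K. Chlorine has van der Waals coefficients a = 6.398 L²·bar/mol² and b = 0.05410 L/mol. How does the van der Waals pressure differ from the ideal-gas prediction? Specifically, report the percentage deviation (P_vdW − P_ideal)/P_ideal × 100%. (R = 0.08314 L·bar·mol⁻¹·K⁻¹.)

Ideal: P_ideal = nRT/V = (2.97)(0.08314)(678)/1.127 = 148.550 bar
vdW: P = nRT/(V − nb) − a n²/V² = 167.416/0.966323 − 56.4361/1.27013 = 173.251 − 44.4333 = 128.818 bar
% deviation = (128.818 − 148.550)/148.550 × 100% = -13.28%

-13.28 %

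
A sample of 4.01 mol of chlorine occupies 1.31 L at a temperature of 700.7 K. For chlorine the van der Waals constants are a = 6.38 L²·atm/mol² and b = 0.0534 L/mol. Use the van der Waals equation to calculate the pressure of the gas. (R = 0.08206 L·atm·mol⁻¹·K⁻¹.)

P ≈ 150.6 atm

P = nRT/(V − nb) − a n²/V²
nRT/(V − nb) = (4.01)(0.08206)(700.7)/(1.31 − 4.01×0.0534) = 230.57/1.0959 = 210.39 atm
a n²/V² = (6.38)(4.01)²/(1.31)² = 59.782 atm
P = 210.39 − 59.782 = 150.6 atm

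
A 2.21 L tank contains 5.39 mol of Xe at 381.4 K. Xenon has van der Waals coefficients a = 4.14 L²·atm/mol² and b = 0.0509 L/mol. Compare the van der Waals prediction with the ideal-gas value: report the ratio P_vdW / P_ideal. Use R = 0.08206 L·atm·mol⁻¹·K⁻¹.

Ideal: P_ideal = nRT/V = (5.39)(0.08206)(381.4)/2.21 = 76.3324 atm
vdW: P = nRT/(V − nb) − a n²/V² = 168.695/1.93565 − 120.276/4.88410 = 87.1516 − 24.6260 = 62.5256 atm
Ratio = 62.5256/76.3324 = 0.8191

P_vdW / P_ideal ≈ 0.8191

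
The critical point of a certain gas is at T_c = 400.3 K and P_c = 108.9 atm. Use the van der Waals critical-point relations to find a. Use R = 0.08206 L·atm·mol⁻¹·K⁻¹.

From T_c = 8a/(27Rb) and P_c = a/(27b²): a = 27 R² T_c²/(64 P_c).
a = 27×(0.08206)²×(400.3)²/(64×108.9) = 29134/6969.6 = 4.180 L²·atm/mol²

a ≈ 4.180 L²·atm/mol²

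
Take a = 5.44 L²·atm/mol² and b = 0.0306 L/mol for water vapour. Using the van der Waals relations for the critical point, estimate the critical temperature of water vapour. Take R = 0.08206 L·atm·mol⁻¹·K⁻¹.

For a van der Waals gas, T_c = 8a/(27Rb).
T_c = 8×5.44/(27×0.08206×0.0306) = 43.520/0.067798 = 641.9 K

T_c ≈ 641.9 K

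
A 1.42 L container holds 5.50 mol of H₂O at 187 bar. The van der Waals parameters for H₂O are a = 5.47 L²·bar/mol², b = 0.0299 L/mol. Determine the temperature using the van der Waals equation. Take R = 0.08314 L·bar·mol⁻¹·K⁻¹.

T ≈ 738.8 K

T = (P + a n²/V²)(V − nb)/(nR)
P + a n²/V² = 187 + (5.47)(5.50)²/(1.42)² = 269.06 bar
V − nb = 1.42 − (5.50)(0.0299) = 1.2556 L
T = (269.06)(1.2556)/((5.50)(0.08314)) = 738.8 K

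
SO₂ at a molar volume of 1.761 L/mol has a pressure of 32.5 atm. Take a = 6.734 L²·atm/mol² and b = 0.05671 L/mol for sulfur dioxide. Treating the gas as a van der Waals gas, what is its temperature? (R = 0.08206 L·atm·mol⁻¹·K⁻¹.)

T ≈ 720.1 K

T = (P + a/V_m²)(V_m − b)/R
P + a/V_m² = 32.5 + 6.734/(1.761)² = 34.671 atm
V_m − b = 1.761 − 0.05671 = 1.7043 L/mol
T = (34.671)(1.7043)/0.08206 = 720.1 K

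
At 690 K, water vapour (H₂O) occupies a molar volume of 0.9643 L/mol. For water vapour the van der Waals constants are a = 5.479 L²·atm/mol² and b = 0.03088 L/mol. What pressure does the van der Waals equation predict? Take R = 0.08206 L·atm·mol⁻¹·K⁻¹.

P = RT/(V_m − b) − a/V_m²
RT/(V_m − b) = (0.08206)(690)/(0.9643 − 0.03088) = 56.621/0.93342 = 60.660 atm
a/V_m² = 5.479/(0.9643)² = 5.8922 atm
P = 60.660 − 5.8922 = 54.77 atm

P ≈ 54.77 atm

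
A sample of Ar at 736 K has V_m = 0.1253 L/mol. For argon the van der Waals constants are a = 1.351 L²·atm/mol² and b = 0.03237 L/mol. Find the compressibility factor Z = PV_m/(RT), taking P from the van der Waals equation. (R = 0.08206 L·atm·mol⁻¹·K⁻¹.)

Z ≈ 1.170

P = RT/(V_m − b) − a/V_m² = (0.08206)(736)/(0.1253 − 0.03237) − 1.351/(0.1253)²
  = 60.396/0.092930 − 86.050 = 649.91 − 86.050 = 563.86 atm
Z = PV_m/(RT) = (563.86)(0.1253)/((0.08206)(736)) = 70.652/60.396 = 1.170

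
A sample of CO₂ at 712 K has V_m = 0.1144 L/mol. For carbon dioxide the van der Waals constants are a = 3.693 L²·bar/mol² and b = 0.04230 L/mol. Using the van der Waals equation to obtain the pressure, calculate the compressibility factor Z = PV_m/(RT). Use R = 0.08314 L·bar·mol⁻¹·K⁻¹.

P = RT/(V_m − b) − a/V_m² = (0.08314)(712)/(0.1144 − 0.04230) − 3.693/(0.1144)²
  = 59.196/0.072100 − 282.18 = 821.03 − 282.18 = 538.85 bar
Z = PV_m/(RT) = (538.85)(0.1144)/((0.08314)(712)) = 61.644/59.196 = 1.041

Z ≈ 1.041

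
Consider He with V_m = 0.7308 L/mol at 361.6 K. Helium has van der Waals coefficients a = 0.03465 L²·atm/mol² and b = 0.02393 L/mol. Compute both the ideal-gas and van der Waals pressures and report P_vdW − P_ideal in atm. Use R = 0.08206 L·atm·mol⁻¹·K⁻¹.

ΔP ≈ 1.310 atm

Ideal: P_ideal = RT/V_m = (0.08206)(361.6)/0.7308 = 40.6033 atm
vdW: P = RT/(V_m − b) − a/V_m² = 29.6729/0.706870 − 0.03465/0.534069 = 41.9779 − 0.0648793 = 41.9130 atm
ΔP = 41.9130 − 40.6033 = 1.310 atm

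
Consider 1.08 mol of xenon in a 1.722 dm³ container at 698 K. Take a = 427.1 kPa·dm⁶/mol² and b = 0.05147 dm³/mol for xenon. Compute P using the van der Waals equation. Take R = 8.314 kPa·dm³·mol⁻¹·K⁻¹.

P ≈ 3593 kPa

P = nRT/(V − nb) − a n²/V²
nRT/(V − nb) = (1.08)(8.314)(698)/(1.722 − 1.08×0.05147) = 6267.4/1.6664 = 3761.0 kPa
a n²/V² = (427.1)(1.08)²/(1.722)² = 168.00 kPa
P = 3761.0 − 168.00 = 3593 kPa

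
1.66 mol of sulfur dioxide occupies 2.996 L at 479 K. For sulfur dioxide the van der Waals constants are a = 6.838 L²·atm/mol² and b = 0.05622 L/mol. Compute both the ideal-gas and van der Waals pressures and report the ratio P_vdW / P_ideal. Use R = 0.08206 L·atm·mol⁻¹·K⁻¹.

P_vdW / P_ideal ≈ 0.9358

Ideal: P_ideal = nRT/V = (1.66)(0.08206)(479)/2.996 = 21.7788 atm
vdW: P = nRT/(V − nb) − a n²/V² = 65.2492/2.90267 − 18.8428/8.97602 = 22.4790 − 2.09924 = 20.3798 atm
Ratio = 20.3798/21.7788 = 0.9358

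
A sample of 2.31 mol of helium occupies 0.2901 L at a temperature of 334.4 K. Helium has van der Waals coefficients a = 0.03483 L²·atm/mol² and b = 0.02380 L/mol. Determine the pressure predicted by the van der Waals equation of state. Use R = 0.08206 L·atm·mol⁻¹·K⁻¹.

P ≈ 267.4 atm

P = nRT/(V − nb) − a n²/V²
nRT/(V − nb) = (2.31)(0.08206)(334.4)/(0.2901 − 2.31×0.02380) = 63.388/0.23512 = 269.60 atm
a n²/V² = (0.03483)(2.31)²/(0.2901)² = 2.2084 atm
P = 269.60 − 2.2084 = 267.4 atm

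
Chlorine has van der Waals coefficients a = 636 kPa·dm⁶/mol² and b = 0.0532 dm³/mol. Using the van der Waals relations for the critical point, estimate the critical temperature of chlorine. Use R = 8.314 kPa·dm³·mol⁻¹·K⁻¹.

T_c ≈ 426.1 K

For a van der Waals gas, T_c = 8a/(27Rb).
T_c = 8×636/(27×8.314×0.0532) = 5088.0/11.942 = 426.1 K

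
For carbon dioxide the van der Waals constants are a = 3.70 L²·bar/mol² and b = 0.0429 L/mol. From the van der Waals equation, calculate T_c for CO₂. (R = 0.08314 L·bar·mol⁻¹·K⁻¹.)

T_c ≈ 307.4 K

For a van der Waals gas, T_c = 8a/(27Rb).
T_c = 8×3.70/(27×0.08314×0.0429) = 29.600/0.096301 = 307.4 K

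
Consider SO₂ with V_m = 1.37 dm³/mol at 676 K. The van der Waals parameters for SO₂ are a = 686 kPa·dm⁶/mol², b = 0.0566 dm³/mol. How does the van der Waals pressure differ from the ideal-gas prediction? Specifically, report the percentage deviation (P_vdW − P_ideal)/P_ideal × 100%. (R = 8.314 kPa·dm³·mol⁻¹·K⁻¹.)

-4.60 %

Ideal: P_ideal = RT/V_m = (8.314)(676)/1.37 = 4102.38 kPa
vdW: P = RT/(V_m − b) − a/V_m² = 5620.26/1.31340 − 686/1.87690 = 4279.17 − 365.496 = 3913.67 kPa
% deviation = (3913.67 − 4102.38)/4102.38 × 100% = -4.60%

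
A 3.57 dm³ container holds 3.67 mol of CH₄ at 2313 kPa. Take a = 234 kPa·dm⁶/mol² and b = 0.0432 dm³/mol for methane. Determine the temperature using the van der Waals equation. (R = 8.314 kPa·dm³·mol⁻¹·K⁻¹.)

T = (P + a n²/V²)(V − nb)/(nR)
P + a n²/V² = 2313 + (234)(3.67)²/(3.57)² = 2560.3 kPa
V − nb = 3.57 − (3.67)(0.0432) = 3.4115 dm³
T = (2560.3)(3.4115)/((3.67)(8.314)) = 286.3 K

T ≈ 286.3 K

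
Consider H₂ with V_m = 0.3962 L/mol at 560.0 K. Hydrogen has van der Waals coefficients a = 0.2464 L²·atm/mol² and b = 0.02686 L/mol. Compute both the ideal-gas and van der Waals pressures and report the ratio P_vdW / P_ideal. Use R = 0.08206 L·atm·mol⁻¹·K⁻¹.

Ideal: P_ideal = RT/V_m = (0.08206)(560.0)/0.3962 = 115.986 atm
vdW: P = RT/(V_m − b) − a/V_m² = 45.9536/0.369340 − 0.2464/0.156974 = 124.421 − 1.56969 = 122.851 atm
Ratio = 122.851/115.986 = 1.059

P_vdW / P_ideal ≈ 1.059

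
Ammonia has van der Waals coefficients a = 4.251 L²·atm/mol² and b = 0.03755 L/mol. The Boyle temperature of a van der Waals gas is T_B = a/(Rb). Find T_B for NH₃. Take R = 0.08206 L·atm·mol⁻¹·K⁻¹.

For a van der Waals gas the second virial coefficient B₂ = b − a/(RT) vanishes at T_B = a/(Rb).
T_B = 4.251/(0.08206×0.03755) = 4.251/0.0030814 = 1380 K

T_B ≈ 1380 K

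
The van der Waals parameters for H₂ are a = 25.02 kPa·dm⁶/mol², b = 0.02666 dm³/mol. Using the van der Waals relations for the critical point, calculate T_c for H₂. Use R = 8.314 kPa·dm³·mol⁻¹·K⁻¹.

T_c ≈ 33.45 K

For a van der Waals gas, T_c = 8a/(27Rb).
T_c = 8×25.02/(27×8.314×0.02666) = 200.16/5.9846 = 33.45 K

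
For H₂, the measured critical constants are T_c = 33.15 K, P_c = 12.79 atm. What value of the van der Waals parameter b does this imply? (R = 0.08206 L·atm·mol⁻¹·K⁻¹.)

From T_c = 8a/(27Rb) and P_c = a/(27b²): b = R T_c/(8 P_c).
b = (0.08206)(33.15)/(8×12.79) = 2.7203/102.32 = 0.02659 L/mol

b ≈ 0.02659 L/mol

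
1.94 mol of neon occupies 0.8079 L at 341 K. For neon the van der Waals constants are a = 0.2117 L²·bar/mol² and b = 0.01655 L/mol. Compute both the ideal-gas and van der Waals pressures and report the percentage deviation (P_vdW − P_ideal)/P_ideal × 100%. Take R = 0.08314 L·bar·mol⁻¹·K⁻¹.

2.35 %

Ideal: P_ideal = nRT/V = (1.94)(0.08314)(341)/0.8079 = 68.0783 bar
vdW: P = nRT/(V − nb) − a n²/V² = 55.0004/0.775793 − 0.796754/0.652702 = 70.8957 − 1.22070 = 69.6750 bar
% deviation = (69.6750 − 68.0783)/68.0783 × 100% = 2.35%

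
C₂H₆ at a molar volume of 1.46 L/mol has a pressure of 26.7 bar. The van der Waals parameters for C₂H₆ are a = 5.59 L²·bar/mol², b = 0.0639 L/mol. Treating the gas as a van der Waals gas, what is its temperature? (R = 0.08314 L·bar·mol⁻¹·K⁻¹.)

T = (P + a/V_m²)(V_m − b)/R
P + a/V_m² = 26.7 + 5.59/(1.46)² = 29.322 bar
V_m − b = 1.46 − 0.0639 = 1.3961 L/mol
T = (29.322)(1.3961)/0.08314 = 492.4 K

T ≈ 492.4 K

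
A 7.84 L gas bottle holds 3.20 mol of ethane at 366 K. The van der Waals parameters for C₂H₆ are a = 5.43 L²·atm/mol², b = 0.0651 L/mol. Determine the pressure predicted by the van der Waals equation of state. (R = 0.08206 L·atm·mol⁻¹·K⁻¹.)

P = nRT/(V − nb) − a n²/V²
nRT/(V − nb) = (3.20)(0.08206)(366)/(7.84 − 3.20×0.0651) = 96.109/7.6317 = 12.593 atm
a n²/V² = (5.43)(3.20)²/(7.84)² = 0.90462 atm
P = 12.593 − 0.90462 = 11.69 atm

P ≈ 11.69 atm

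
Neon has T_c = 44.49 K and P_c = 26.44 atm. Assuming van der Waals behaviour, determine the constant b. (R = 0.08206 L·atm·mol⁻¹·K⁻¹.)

b ≈ 0.01726 L/mol

From T_c = 8a/(27Rb) and P_c = a/(27b²): b = R T_c/(8 P_c).
b = (0.08206)(44.49)/(8×26.44) = 3.6508/211.52 = 0.01726 L/mol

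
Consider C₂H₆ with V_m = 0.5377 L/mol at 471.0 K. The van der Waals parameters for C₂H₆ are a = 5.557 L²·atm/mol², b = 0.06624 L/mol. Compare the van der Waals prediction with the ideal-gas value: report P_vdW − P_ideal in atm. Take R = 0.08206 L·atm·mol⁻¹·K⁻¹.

ΔP ≈ -9.121 atm

Ideal: P_ideal = RT/V_m = (0.08206)(471.0)/0.5377 = 71.8807 atm
vdW: P = RT/(V_m − b) − a/V_m² = 38.6503/0.471460 − 5.557/0.289121 = 81.9800 − 19.2203 = 62.7597 atm
ΔP = 62.7597 − 71.8807 = -9.121 atm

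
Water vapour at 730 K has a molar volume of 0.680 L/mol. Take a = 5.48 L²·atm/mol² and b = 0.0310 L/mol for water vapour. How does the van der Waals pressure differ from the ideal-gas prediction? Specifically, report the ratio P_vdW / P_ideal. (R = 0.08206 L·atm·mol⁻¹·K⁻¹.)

P_vdW / P_ideal ≈ 0.9132

Ideal: P_ideal = RT/V_m = (0.08206)(730)/0.680 = 88.0938 atm
vdW: P = RT/(V_m − b) − a/V_m² = 59.9038/0.649000 − 5.48/0.462400 = 92.3017 − 11.8512 = 80.4505 atm
Ratio = 80.4505/88.0938 = 0.9132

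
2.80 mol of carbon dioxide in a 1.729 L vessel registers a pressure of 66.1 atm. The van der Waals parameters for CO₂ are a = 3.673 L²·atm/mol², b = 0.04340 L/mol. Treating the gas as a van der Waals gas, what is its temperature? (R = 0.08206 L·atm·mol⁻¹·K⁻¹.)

T ≈ 529.8 K

T = (P + a n²/V²)(V − nb)/(nR)
P + a n²/V² = 66.1 + (3.673)(2.80)²/(1.729)² = 75.733 atm
V − nb = 1.729 − (2.80)(0.04340) = 1.6075 L
T = (75.733)(1.6075)/((2.80)(0.08206)) = 529.8 K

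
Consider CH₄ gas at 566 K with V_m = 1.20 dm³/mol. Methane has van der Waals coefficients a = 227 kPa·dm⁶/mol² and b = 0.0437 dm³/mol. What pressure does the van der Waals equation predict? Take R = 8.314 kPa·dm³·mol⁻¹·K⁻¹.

P ≈ 3912 kPa

P = RT/(V_m − b) − a/V_m²
RT/(V_m − b) = (8.314)(566)/(1.20 − 0.0437) = 4705.7/1.1563 = 4069.6 kPa
a/V_m² = 227/(1.20)² = 157.64 kPa
P = 4069.6 − 157.64 = 3912 kPa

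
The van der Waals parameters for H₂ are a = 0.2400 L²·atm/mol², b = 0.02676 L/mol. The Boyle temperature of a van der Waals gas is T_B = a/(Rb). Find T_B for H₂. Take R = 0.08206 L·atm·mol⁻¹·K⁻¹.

T_B ≈ 109.3 K

For a van der Waals gas the second virial coefficient B₂ = b − a/(RT) vanishes at T_B = a/(Rb).
T_B = 0.2400/(0.08206×0.02676) = 0.2400/0.0021959 = 109.3 K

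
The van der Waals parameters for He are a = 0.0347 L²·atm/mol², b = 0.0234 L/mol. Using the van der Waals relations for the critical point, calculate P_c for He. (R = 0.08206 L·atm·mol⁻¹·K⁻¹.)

For a van der Waals gas, P_c = a/(27b²).
P_c = 0.0347/(27×(0.0234)²) = 0.0347/0.014784 = 2.347 atm

P_c ≈ 2.347 atm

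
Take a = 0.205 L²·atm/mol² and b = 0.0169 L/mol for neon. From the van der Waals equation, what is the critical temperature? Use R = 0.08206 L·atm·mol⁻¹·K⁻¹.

T_c ≈ 43.80 K

For a van der Waals gas, T_c = 8a/(27Rb).
T_c = 8×0.205/(27×0.08206×0.0169) = 1.6400/0.037444 = 43.80 K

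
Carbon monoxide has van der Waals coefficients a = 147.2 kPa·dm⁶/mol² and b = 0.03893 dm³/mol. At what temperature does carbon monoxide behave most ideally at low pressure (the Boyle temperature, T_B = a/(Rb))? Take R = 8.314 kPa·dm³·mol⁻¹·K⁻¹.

T_B ≈ 454.8 K

For a van der Waals gas the second virial coefficient B₂ = b − a/(RT) vanishes at T_B = a/(Rb).
T_B = 147.2/(8.314×0.03893) = 147.2/0.32366 = 454.8 K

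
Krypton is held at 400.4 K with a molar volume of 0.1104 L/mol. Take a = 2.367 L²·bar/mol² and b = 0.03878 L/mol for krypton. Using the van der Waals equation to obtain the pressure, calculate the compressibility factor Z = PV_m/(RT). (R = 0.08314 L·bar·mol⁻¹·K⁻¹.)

P = RT/(V_m − b) − a/V_m² = (0.08314)(400.4)/(0.1104 − 0.03878) − 2.367/(0.1104)²
  = 33.289/0.071620 − 194.20 = 464.80 − 194.20 = 270.60 bar
Z = PV_m/(RT) = (270.60)(0.1104)/((0.08314)(400.4)) = 29.874/33.289 = 0.8974

Z ≈ 0.8974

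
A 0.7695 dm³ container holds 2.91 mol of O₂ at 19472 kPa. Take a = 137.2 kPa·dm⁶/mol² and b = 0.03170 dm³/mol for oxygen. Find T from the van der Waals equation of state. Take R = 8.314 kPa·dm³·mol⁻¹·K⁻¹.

T ≈ 600.0 K

T = (P + a n²/V²)(V − nb)/(nR)
P + a n²/V² = 19472 + (137.2)(2.91)²/(0.7695)² = 21434 kPa
V − nb = 0.7695 − (2.91)(0.03170) = 0.67725 dm³
T = (21434)(0.67725)/((2.91)(8.314)) = 600.0 K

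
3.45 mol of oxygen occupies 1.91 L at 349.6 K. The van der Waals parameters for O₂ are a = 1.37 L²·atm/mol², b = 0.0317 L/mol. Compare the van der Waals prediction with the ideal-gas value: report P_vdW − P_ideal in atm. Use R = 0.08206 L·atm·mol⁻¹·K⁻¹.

ΔP ≈ -1.323 atm

Ideal: P_ideal = nRT/V = (3.45)(0.08206)(349.6)/1.91 = 51.8190 atm
vdW: P = nRT/(V − nb) − a n²/V² = 98.9742/1.80064 − 16.3064/3.64810 = 54.9661 − 4.46983 = 50.4963 atm
ΔP = 50.4963 − 51.8190 = -1.323 atm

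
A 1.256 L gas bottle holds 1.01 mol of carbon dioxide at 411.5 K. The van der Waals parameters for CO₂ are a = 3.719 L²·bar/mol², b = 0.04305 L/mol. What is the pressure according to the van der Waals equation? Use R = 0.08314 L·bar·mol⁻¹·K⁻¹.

P ≈ 26.09 bar

P = nRT/(V − nb) − a n²/V²
nRT/(V − nb) = (1.01)(0.08314)(411.5)/(1.256 − 1.01×0.04305) = 34.554/1.2125 = 28.498 bar
a n²/V² = (3.719)(1.01)²/(1.256)² = 2.4049 bar
P = 28.498 − 2.4049 = 26.09 bar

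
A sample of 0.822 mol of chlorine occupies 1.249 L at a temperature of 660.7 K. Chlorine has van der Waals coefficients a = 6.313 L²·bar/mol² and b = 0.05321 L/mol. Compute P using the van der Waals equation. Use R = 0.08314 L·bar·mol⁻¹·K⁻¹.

P = nRT/(V − nb) − a n²/V²
nRT/(V − nb) = (0.822)(0.08314)(660.7)/(1.249 − 0.822×0.05321) = 45.153/1.2053 = 37.462 bar
a n²/V² = (6.313)(0.822)²/(1.249)² = 2.7344 bar
P = 37.462 − 2.7344 = 34.73 bar

P ≈ 34.73 bar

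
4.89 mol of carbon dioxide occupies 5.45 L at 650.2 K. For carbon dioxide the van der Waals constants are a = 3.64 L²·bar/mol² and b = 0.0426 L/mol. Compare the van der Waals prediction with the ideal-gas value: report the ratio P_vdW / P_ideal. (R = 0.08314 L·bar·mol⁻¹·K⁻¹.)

Ideal: P_ideal = nRT/V = (4.89)(0.08314)(650.2)/5.45 = 48.5031 bar
vdW: P = nRT/(V − nb) − a n²/V² = 264.342/5.24169 − 87.0400/29.7025 = 50.4307 − 2.93039 = 47.5003 bar
Ratio = 47.5003/48.5031 = 0.9793

P_vdW / P_ideal ≈ 0.9793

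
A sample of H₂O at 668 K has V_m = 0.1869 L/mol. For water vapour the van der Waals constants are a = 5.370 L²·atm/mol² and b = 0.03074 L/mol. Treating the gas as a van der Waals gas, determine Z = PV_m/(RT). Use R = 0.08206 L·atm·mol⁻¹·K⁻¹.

Z ≈ 0.6727

P = RT/(V_m − b) − a/V_m² = (0.08206)(668)/(0.1869 − 0.03074) − 5.370/(0.1869)²
  = 54.816/0.15616 − 153.73 = 351.02 − 153.73 = 197.29 atm
Z = PV_m/(RT) = (197.29)(0.1869)/((0.08206)(668)) = 36.874/54.816 = 0.6727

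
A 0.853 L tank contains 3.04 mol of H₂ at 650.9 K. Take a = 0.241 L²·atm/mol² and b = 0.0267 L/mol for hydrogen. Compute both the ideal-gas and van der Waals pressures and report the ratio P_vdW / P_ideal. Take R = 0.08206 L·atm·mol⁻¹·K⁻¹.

P_vdW / P_ideal ≈ 1.089

Ideal: P_ideal = nRT/V = (3.04)(0.08206)(650.9)/0.853 = 190.358 atm
vdW: P = nRT/(V − nb) − a n²/V² = 162.375/0.771832 − 2.22723/0.727609 = 210.376 − 3.06103 = 207.315 atm
Ratio = 207.315/190.358 = 1.089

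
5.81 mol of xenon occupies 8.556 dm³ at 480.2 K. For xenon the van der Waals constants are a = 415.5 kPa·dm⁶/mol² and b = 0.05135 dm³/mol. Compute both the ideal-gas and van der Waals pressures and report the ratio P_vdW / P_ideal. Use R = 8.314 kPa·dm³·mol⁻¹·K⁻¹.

P_vdW / P_ideal ≈ 0.9655

Ideal: P_ideal = nRT/V = (5.81)(8.314)(480.2)/8.556 = 2711.05 kPa
vdW: P = nRT/(V − nb) − a n²/V² = 23195.7/8.25766 − 14025.7/73.2051 = 2808.99 − 191.595 = 2617.40 kPa
Ratio = 2617.40/2711.05 = 0.9655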